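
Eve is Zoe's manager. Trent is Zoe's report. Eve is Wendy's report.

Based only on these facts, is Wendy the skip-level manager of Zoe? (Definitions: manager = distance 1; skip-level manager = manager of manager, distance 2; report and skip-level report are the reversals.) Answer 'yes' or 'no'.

Answer: yes

Derivation:
Reconstructing the manager chain from the given facts:
  Wendy -> Eve -> Zoe -> Trent
(each arrow means 'manager of the next')
Positions in the chain (0 = top):
  position of Wendy: 0
  position of Eve: 1
  position of Zoe: 2
  position of Trent: 3

Wendy is at position 0, Zoe is at position 2; signed distance (j - i) = 2.
'skip-level manager' requires j - i = 2. Actual distance is 2, so the relation HOLDS.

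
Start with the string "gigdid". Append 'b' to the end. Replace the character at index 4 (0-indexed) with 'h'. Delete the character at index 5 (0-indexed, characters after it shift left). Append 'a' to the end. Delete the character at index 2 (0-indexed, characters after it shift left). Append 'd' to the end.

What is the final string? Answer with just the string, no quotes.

Applying each edit step by step:
Start: "gigdid"
Op 1 (append 'b'): "gigdid" -> "gigdidb"
Op 2 (replace idx 4: 'i' -> 'h'): "gigdidb" -> "gigdhdb"
Op 3 (delete idx 5 = 'd'): "gigdhdb" -> "gigdhb"
Op 4 (append 'a'): "gigdhb" -> "gigdhba"
Op 5 (delete idx 2 = 'g'): "gigdhba" -> "gidhba"
Op 6 (append 'd'): "gidhba" -> "gidhbad"

Answer: gidhbad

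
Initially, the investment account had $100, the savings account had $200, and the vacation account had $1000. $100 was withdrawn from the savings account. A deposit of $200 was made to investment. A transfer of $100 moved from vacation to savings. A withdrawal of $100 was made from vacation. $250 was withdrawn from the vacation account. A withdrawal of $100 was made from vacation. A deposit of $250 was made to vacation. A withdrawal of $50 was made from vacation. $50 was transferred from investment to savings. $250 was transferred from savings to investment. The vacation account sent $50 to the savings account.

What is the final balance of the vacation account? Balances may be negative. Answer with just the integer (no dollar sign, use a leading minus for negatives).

Answer: 600

Derivation:
Tracking account balances step by step:
Start: investment=100, savings=200, vacation=1000
Event 1 (withdraw 100 from savings): savings: 200 - 100 = 100. Balances: investment=100, savings=100, vacation=1000
Event 2 (deposit 200 to investment): investment: 100 + 200 = 300. Balances: investment=300, savings=100, vacation=1000
Event 3 (transfer 100 vacation -> savings): vacation: 1000 - 100 = 900, savings: 100 + 100 = 200. Balances: investment=300, savings=200, vacation=900
Event 4 (withdraw 100 from vacation): vacation: 900 - 100 = 800. Balances: investment=300, savings=200, vacation=800
Event 5 (withdraw 250 from vacation): vacation: 800 - 250 = 550. Balances: investment=300, savings=200, vacation=550
Event 6 (withdraw 100 from vacation): vacation: 550 - 100 = 450. Balances: investment=300, savings=200, vacation=450
Event 7 (deposit 250 to vacation): vacation: 450 + 250 = 700. Balances: investment=300, savings=200, vacation=700
Event 8 (withdraw 50 from vacation): vacation: 700 - 50 = 650. Balances: investment=300, savings=200, vacation=650
Event 9 (transfer 50 investment -> savings): investment: 300 - 50 = 250, savings: 200 + 50 = 250. Balances: investment=250, savings=250, vacation=650
Event 10 (transfer 250 savings -> investment): savings: 250 - 250 = 0, investment: 250 + 250 = 500. Balances: investment=500, savings=0, vacation=650
Event 11 (transfer 50 vacation -> savings): vacation: 650 - 50 = 600, savings: 0 + 50 = 50. Balances: investment=500, savings=50, vacation=600

Final balance of vacation: 600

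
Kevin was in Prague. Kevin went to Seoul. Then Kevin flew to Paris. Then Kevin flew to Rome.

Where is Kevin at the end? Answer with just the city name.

Tracking Kevin's location:
Start: Kevin is in Prague.
After move 1: Prague -> Seoul. Kevin is in Seoul.
After move 2: Seoul -> Paris. Kevin is in Paris.
After move 3: Paris -> Rome. Kevin is in Rome.

Answer: Rome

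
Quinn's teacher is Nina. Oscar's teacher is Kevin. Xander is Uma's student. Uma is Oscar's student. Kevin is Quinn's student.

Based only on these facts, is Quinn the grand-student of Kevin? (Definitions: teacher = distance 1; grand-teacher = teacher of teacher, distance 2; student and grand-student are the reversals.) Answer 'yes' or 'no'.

Reconstructing the teacher chain from the given facts:
  Nina -> Quinn -> Kevin -> Oscar -> Uma -> Xander
(each arrow means 'teacher of the next')
Positions in the chain (0 = top):
  position of Nina: 0
  position of Quinn: 1
  position of Kevin: 2
  position of Oscar: 3
  position of Uma: 4
  position of Xander: 5

Quinn is at position 1, Kevin is at position 2; signed distance (j - i) = 1.
'grand-student' requires j - i = -2. Actual distance is 1, so the relation does NOT hold.

Answer: no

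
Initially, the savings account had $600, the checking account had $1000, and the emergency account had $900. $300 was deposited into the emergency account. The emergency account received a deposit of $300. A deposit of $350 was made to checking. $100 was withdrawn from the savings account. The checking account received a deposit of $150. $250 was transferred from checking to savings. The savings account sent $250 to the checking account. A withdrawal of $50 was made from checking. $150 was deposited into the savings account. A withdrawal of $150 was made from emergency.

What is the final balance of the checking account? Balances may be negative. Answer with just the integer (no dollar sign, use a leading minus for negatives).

Answer: 1450

Derivation:
Tracking account balances step by step:
Start: savings=600, checking=1000, emergency=900
Event 1 (deposit 300 to emergency): emergency: 900 + 300 = 1200. Balances: savings=600, checking=1000, emergency=1200
Event 2 (deposit 300 to emergency): emergency: 1200 + 300 = 1500. Balances: savings=600, checking=1000, emergency=1500
Event 3 (deposit 350 to checking): checking: 1000 + 350 = 1350. Balances: savings=600, checking=1350, emergency=1500
Event 4 (withdraw 100 from savings): savings: 600 - 100 = 500. Balances: savings=500, checking=1350, emergency=1500
Event 5 (deposit 150 to checking): checking: 1350 + 150 = 1500. Balances: savings=500, checking=1500, emergency=1500
Event 6 (transfer 250 checking -> savings): checking: 1500 - 250 = 1250, savings: 500 + 250 = 750. Balances: savings=750, checking=1250, emergency=1500
Event 7 (transfer 250 savings -> checking): savings: 750 - 250 = 500, checking: 1250 + 250 = 1500. Balances: savings=500, checking=1500, emergency=1500
Event 8 (withdraw 50 from checking): checking: 1500 - 50 = 1450. Balances: savings=500, checking=1450, emergency=1500
Event 9 (deposit 150 to savings): savings: 500 + 150 = 650. Balances: savings=650, checking=1450, emergency=1500
Event 10 (withdraw 150 from emergency): emergency: 1500 - 150 = 1350. Balances: savings=650, checking=1450, emergency=1350

Final balance of checking: 1450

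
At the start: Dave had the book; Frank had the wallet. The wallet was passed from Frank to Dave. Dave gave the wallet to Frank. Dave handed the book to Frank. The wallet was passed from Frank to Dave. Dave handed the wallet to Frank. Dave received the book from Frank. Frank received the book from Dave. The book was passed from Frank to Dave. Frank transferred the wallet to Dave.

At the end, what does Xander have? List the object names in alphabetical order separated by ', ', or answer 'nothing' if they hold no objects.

Answer: nothing

Derivation:
Tracking all object holders:
Start: book:Dave, wallet:Frank
Event 1 (give wallet: Frank -> Dave). State: book:Dave, wallet:Dave
Event 2 (give wallet: Dave -> Frank). State: book:Dave, wallet:Frank
Event 3 (give book: Dave -> Frank). State: book:Frank, wallet:Frank
Event 4 (give wallet: Frank -> Dave). State: book:Frank, wallet:Dave
Event 5 (give wallet: Dave -> Frank). State: book:Frank, wallet:Frank
Event 6 (give book: Frank -> Dave). State: book:Dave, wallet:Frank
Event 7 (give book: Dave -> Frank). State: book:Frank, wallet:Frank
Event 8 (give book: Frank -> Dave). State: book:Dave, wallet:Frank
Event 9 (give wallet: Frank -> Dave). State: book:Dave, wallet:Dave

Final state: book:Dave, wallet:Dave
Xander holds: (nothing).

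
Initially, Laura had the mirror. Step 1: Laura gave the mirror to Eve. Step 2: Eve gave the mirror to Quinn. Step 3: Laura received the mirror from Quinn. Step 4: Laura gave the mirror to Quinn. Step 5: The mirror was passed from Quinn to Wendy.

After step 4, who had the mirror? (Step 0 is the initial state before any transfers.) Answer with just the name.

Answer: Quinn

Derivation:
Tracking the mirror holder through step 4:
After step 0 (start): Laura
After step 1: Eve
After step 2: Quinn
After step 3: Laura
After step 4: Quinn

At step 4, the holder is Quinn.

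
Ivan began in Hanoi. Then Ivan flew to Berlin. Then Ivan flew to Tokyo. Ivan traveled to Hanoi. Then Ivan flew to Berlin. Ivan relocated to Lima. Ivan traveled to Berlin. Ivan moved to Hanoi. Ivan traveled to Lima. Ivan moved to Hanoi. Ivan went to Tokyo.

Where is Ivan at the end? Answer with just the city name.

Tracking Ivan's location:
Start: Ivan is in Hanoi.
After move 1: Hanoi -> Berlin. Ivan is in Berlin.
After move 2: Berlin -> Tokyo. Ivan is in Tokyo.
After move 3: Tokyo -> Hanoi. Ivan is in Hanoi.
After move 4: Hanoi -> Berlin. Ivan is in Berlin.
After move 5: Berlin -> Lima. Ivan is in Lima.
After move 6: Lima -> Berlin. Ivan is in Berlin.
After move 7: Berlin -> Hanoi. Ivan is in Hanoi.
After move 8: Hanoi -> Lima. Ivan is in Lima.
After move 9: Lima -> Hanoi. Ivan is in Hanoi.
After move 10: Hanoi -> Tokyo. Ivan is in Tokyo.

Answer: Tokyo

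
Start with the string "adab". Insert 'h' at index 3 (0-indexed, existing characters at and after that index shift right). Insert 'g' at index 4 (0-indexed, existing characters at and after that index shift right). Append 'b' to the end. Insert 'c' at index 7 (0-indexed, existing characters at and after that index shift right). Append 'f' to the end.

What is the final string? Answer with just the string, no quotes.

Applying each edit step by step:
Start: "adab"
Op 1 (insert 'h' at idx 3): "adab" -> "adahb"
Op 2 (insert 'g' at idx 4): "adahb" -> "adahgb"
Op 3 (append 'b'): "adahgb" -> "adahgbb"
Op 4 (insert 'c' at idx 7): "adahgbb" -> "adahgbbc"
Op 5 (append 'f'): "adahgbbc" -> "adahgbbcf"

Answer: adahgbbcf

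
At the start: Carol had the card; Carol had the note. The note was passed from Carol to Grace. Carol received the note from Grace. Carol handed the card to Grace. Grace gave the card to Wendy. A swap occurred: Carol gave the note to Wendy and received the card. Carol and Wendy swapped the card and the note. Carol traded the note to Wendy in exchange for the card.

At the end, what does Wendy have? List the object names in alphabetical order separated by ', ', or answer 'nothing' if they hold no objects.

Tracking all object holders:
Start: card:Carol, note:Carol
Event 1 (give note: Carol -> Grace). State: card:Carol, note:Grace
Event 2 (give note: Grace -> Carol). State: card:Carol, note:Carol
Event 3 (give card: Carol -> Grace). State: card:Grace, note:Carol
Event 4 (give card: Grace -> Wendy). State: card:Wendy, note:Carol
Event 5 (swap note<->card: now note:Wendy, card:Carol). State: card:Carol, note:Wendy
Event 6 (swap card<->note: now card:Wendy, note:Carol). State: card:Wendy, note:Carol
Event 7 (swap note<->card: now note:Wendy, card:Carol). State: card:Carol, note:Wendy

Final state: card:Carol, note:Wendy
Wendy holds: note.

Answer: note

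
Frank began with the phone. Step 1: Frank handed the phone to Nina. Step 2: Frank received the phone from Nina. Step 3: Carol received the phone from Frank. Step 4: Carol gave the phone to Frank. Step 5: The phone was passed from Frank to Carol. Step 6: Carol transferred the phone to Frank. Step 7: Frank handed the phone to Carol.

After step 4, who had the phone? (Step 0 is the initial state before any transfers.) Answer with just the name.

Tracking the phone holder through step 4:
After step 0 (start): Frank
After step 1: Nina
After step 2: Frank
After step 3: Carol
After step 4: Frank

At step 4, the holder is Frank.

Answer: Frank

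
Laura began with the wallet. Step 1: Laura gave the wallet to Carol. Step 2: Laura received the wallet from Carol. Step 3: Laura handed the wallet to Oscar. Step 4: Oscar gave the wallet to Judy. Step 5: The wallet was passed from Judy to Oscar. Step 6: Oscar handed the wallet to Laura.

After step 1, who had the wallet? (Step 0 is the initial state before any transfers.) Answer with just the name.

Answer: Carol

Derivation:
Tracking the wallet holder through step 1:
After step 0 (start): Laura
After step 1: Carol

At step 1, the holder is Carol.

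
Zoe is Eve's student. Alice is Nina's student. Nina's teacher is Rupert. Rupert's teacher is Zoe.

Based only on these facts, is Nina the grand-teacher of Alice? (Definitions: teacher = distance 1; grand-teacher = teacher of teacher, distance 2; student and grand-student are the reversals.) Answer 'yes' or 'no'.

Reconstructing the teacher chain from the given facts:
  Eve -> Zoe -> Rupert -> Nina -> Alice
(each arrow means 'teacher of the next')
Positions in the chain (0 = top):
  position of Eve: 0
  position of Zoe: 1
  position of Rupert: 2
  position of Nina: 3
  position of Alice: 4

Nina is at position 3, Alice is at position 4; signed distance (j - i) = 1.
'grand-teacher' requires j - i = 2. Actual distance is 1, so the relation does NOT hold.

Answer: no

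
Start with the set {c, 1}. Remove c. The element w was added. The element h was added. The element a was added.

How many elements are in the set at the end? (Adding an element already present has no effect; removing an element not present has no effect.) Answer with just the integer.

Tracking the set through each operation:
Start: {1, c}
Event 1 (remove c): removed. Set: {1}
Event 2 (add w): added. Set: {1, w}
Event 3 (add h): added. Set: {1, h, w}
Event 4 (add a): added. Set: {1, a, h, w}

Final set: {1, a, h, w} (size 4)

Answer: 4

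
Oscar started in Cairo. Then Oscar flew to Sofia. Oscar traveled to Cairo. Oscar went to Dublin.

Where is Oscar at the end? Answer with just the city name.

Answer: Dublin

Derivation:
Tracking Oscar's location:
Start: Oscar is in Cairo.
After move 1: Cairo -> Sofia. Oscar is in Sofia.
After move 2: Sofia -> Cairo. Oscar is in Cairo.
After move 3: Cairo -> Dublin. Oscar is in Dublin.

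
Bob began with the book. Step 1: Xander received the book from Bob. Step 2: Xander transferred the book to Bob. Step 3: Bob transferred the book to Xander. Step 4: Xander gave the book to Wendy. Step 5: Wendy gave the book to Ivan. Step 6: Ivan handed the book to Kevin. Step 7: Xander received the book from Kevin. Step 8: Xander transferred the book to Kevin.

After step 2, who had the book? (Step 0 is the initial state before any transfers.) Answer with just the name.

Tracking the book holder through step 2:
After step 0 (start): Bob
After step 1: Xander
After step 2: Bob

At step 2, the holder is Bob.

Answer: Bob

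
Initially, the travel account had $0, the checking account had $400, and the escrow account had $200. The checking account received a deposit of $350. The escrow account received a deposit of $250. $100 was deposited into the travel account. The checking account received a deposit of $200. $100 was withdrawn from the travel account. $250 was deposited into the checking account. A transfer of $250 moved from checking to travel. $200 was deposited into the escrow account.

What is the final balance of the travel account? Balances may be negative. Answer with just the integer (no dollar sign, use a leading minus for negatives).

Tracking account balances step by step:
Start: travel=0, checking=400, escrow=200
Event 1 (deposit 350 to checking): checking: 400 + 350 = 750. Balances: travel=0, checking=750, escrow=200
Event 2 (deposit 250 to escrow): escrow: 200 + 250 = 450. Balances: travel=0, checking=750, escrow=450
Event 3 (deposit 100 to travel): travel: 0 + 100 = 100. Balances: travel=100, checking=750, escrow=450
Event 4 (deposit 200 to checking): checking: 750 + 200 = 950. Balances: travel=100, checking=950, escrow=450
Event 5 (withdraw 100 from travel): travel: 100 - 100 = 0. Balances: travel=0, checking=950, escrow=450
Event 6 (deposit 250 to checking): checking: 950 + 250 = 1200. Balances: travel=0, checking=1200, escrow=450
Event 7 (transfer 250 checking -> travel): checking: 1200 - 250 = 950, travel: 0 + 250 = 250. Balances: travel=250, checking=950, escrow=450
Event 8 (deposit 200 to escrow): escrow: 450 + 200 = 650. Balances: travel=250, checking=950, escrow=650

Final balance of travel: 250

Answer: 250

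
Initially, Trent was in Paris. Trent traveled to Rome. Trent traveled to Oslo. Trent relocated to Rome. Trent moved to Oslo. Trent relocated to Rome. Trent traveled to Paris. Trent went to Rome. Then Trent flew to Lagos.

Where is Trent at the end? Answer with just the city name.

Tracking Trent's location:
Start: Trent is in Paris.
After move 1: Paris -> Rome. Trent is in Rome.
After move 2: Rome -> Oslo. Trent is in Oslo.
After move 3: Oslo -> Rome. Trent is in Rome.
After move 4: Rome -> Oslo. Trent is in Oslo.
After move 5: Oslo -> Rome. Trent is in Rome.
After move 6: Rome -> Paris. Trent is in Paris.
After move 7: Paris -> Rome. Trent is in Rome.
After move 8: Rome -> Lagos. Trent is in Lagos.

Answer: Lagos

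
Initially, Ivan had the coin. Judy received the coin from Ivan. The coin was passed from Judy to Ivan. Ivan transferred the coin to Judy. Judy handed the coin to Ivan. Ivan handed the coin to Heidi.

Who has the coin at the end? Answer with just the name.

Answer: Heidi

Derivation:
Tracking the coin through each event:
Start: Ivan has the coin.
After event 1: Judy has the coin.
After event 2: Ivan has the coin.
After event 3: Judy has the coin.
After event 4: Ivan has the coin.
After event 5: Heidi has the coin.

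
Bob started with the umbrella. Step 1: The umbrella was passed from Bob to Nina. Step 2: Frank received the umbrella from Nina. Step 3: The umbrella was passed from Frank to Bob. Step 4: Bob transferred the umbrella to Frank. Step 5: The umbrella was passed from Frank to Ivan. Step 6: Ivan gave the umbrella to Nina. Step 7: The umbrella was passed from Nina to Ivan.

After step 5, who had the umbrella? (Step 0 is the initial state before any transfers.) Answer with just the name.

Tracking the umbrella holder through step 5:
After step 0 (start): Bob
After step 1: Nina
After step 2: Frank
After step 3: Bob
After step 4: Frank
After step 5: Ivan

At step 5, the holder is Ivan.

Answer: Ivan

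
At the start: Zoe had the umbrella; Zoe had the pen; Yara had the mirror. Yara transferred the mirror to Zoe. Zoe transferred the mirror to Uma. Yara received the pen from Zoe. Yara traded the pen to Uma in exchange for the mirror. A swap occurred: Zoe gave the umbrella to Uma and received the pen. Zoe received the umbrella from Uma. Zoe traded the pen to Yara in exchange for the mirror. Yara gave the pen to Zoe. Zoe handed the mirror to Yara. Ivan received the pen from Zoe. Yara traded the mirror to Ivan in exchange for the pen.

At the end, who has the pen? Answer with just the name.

Answer: Yara

Derivation:
Tracking all object holders:
Start: umbrella:Zoe, pen:Zoe, mirror:Yara
Event 1 (give mirror: Yara -> Zoe). State: umbrella:Zoe, pen:Zoe, mirror:Zoe
Event 2 (give mirror: Zoe -> Uma). State: umbrella:Zoe, pen:Zoe, mirror:Uma
Event 3 (give pen: Zoe -> Yara). State: umbrella:Zoe, pen:Yara, mirror:Uma
Event 4 (swap pen<->mirror: now pen:Uma, mirror:Yara). State: umbrella:Zoe, pen:Uma, mirror:Yara
Event 5 (swap umbrella<->pen: now umbrella:Uma, pen:Zoe). State: umbrella:Uma, pen:Zoe, mirror:Yara
Event 6 (give umbrella: Uma -> Zoe). State: umbrella:Zoe, pen:Zoe, mirror:Yara
Event 7 (swap pen<->mirror: now pen:Yara, mirror:Zoe). State: umbrella:Zoe, pen:Yara, mirror:Zoe
Event 8 (give pen: Yara -> Zoe). State: umbrella:Zoe, pen:Zoe, mirror:Zoe
Event 9 (give mirror: Zoe -> Yara). State: umbrella:Zoe, pen:Zoe, mirror:Yara
Event 10 (give pen: Zoe -> Ivan). State: umbrella:Zoe, pen:Ivan, mirror:Yara
Event 11 (swap mirror<->pen: now mirror:Ivan, pen:Yara). State: umbrella:Zoe, pen:Yara, mirror:Ivan

Final state: umbrella:Zoe, pen:Yara, mirror:Ivan
The pen is held by Yara.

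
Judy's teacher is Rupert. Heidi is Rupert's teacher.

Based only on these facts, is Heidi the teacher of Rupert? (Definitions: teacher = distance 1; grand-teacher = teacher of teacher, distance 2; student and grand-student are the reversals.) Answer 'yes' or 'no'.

Answer: yes

Derivation:
Reconstructing the teacher chain from the given facts:
  Heidi -> Rupert -> Judy
(each arrow means 'teacher of the next')
Positions in the chain (0 = top):
  position of Heidi: 0
  position of Rupert: 1
  position of Judy: 2

Heidi is at position 0, Rupert is at position 1; signed distance (j - i) = 1.
'teacher' requires j - i = 1. Actual distance is 1, so the relation HOLDS.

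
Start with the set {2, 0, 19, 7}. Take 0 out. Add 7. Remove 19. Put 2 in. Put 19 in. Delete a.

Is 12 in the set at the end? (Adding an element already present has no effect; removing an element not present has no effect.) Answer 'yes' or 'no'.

Answer: no

Derivation:
Tracking the set through each operation:
Start: {0, 19, 2, 7}
Event 1 (remove 0): removed. Set: {19, 2, 7}
Event 2 (add 7): already present, no change. Set: {19, 2, 7}
Event 3 (remove 19): removed. Set: {2, 7}
Event 4 (add 2): already present, no change. Set: {2, 7}
Event 5 (add 19): added. Set: {19, 2, 7}
Event 6 (remove a): not present, no change. Set: {19, 2, 7}

Final set: {19, 2, 7} (size 3)
12 is NOT in the final set.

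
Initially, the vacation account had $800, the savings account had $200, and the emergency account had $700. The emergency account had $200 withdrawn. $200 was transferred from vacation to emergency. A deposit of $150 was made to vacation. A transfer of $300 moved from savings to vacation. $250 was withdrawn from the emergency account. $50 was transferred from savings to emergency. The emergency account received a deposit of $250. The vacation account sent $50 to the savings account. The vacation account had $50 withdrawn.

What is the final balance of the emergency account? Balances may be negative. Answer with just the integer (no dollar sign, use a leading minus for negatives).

Answer: 750

Derivation:
Tracking account balances step by step:
Start: vacation=800, savings=200, emergency=700
Event 1 (withdraw 200 from emergency): emergency: 700 - 200 = 500. Balances: vacation=800, savings=200, emergency=500
Event 2 (transfer 200 vacation -> emergency): vacation: 800 - 200 = 600, emergency: 500 + 200 = 700. Balances: vacation=600, savings=200, emergency=700
Event 3 (deposit 150 to vacation): vacation: 600 + 150 = 750. Balances: vacation=750, savings=200, emergency=700
Event 4 (transfer 300 savings -> vacation): savings: 200 - 300 = -100, vacation: 750 + 300 = 1050. Balances: vacation=1050, savings=-100, emergency=700
Event 5 (withdraw 250 from emergency): emergency: 700 - 250 = 450. Balances: vacation=1050, savings=-100, emergency=450
Event 6 (transfer 50 savings -> emergency): savings: -100 - 50 = -150, emergency: 450 + 50 = 500. Balances: vacation=1050, savings=-150, emergency=500
Event 7 (deposit 250 to emergency): emergency: 500 + 250 = 750. Balances: vacation=1050, savings=-150, emergency=750
Event 8 (transfer 50 vacation -> savings): vacation: 1050 - 50 = 1000, savings: -150 + 50 = -100. Balances: vacation=1000, savings=-100, emergency=750
Event 9 (withdraw 50 from vacation): vacation: 1000 - 50 = 950. Balances: vacation=950, savings=-100, emergency=750

Final balance of emergency: 750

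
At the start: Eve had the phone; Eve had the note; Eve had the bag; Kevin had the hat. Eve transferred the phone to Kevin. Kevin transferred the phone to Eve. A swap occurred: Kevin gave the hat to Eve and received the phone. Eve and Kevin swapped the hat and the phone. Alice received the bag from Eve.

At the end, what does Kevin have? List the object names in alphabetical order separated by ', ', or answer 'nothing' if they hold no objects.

Tracking all object holders:
Start: phone:Eve, note:Eve, bag:Eve, hat:Kevin
Event 1 (give phone: Eve -> Kevin). State: phone:Kevin, note:Eve, bag:Eve, hat:Kevin
Event 2 (give phone: Kevin -> Eve). State: phone:Eve, note:Eve, bag:Eve, hat:Kevin
Event 3 (swap hat<->phone: now hat:Eve, phone:Kevin). State: phone:Kevin, note:Eve, bag:Eve, hat:Eve
Event 4 (swap hat<->phone: now hat:Kevin, phone:Eve). State: phone:Eve, note:Eve, bag:Eve, hat:Kevin
Event 5 (give bag: Eve -> Alice). State: phone:Eve, note:Eve, bag:Alice, hat:Kevin

Final state: phone:Eve, note:Eve, bag:Alice, hat:Kevin
Kevin holds: hat.

Answer: hat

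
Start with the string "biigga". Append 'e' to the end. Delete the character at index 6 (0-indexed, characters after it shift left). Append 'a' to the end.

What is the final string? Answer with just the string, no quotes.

Answer: biiggaa

Derivation:
Applying each edit step by step:
Start: "biigga"
Op 1 (append 'e'): "biigga" -> "biiggae"
Op 2 (delete idx 6 = 'e'): "biiggae" -> "biigga"
Op 3 (append 'a'): "biigga" -> "biiggaa"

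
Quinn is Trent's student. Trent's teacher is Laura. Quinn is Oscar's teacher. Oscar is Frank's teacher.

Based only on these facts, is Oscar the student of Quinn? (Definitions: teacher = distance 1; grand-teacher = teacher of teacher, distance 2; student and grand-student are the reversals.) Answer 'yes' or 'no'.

Answer: yes

Derivation:
Reconstructing the teacher chain from the given facts:
  Laura -> Trent -> Quinn -> Oscar -> Frank
(each arrow means 'teacher of the next')
Positions in the chain (0 = top):
  position of Laura: 0
  position of Trent: 1
  position of Quinn: 2
  position of Oscar: 3
  position of Frank: 4

Oscar is at position 3, Quinn is at position 2; signed distance (j - i) = -1.
'student' requires j - i = -1. Actual distance is -1, so the relation HOLDS.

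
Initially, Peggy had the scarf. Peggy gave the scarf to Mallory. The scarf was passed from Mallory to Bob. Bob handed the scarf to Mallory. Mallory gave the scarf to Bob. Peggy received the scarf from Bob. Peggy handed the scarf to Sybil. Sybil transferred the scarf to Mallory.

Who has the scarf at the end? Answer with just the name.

Answer: Mallory

Derivation:
Tracking the scarf through each event:
Start: Peggy has the scarf.
After event 1: Mallory has the scarf.
After event 2: Bob has the scarf.
After event 3: Mallory has the scarf.
After event 4: Bob has the scarf.
After event 5: Peggy has the scarf.
After event 6: Sybil has the scarf.
After event 7: Mallory has the scarf.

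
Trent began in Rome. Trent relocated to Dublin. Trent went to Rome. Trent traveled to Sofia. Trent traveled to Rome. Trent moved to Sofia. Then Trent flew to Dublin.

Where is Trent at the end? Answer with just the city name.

Tracking Trent's location:
Start: Trent is in Rome.
After move 1: Rome -> Dublin. Trent is in Dublin.
After move 2: Dublin -> Rome. Trent is in Rome.
After move 3: Rome -> Sofia. Trent is in Sofia.
After move 4: Sofia -> Rome. Trent is in Rome.
After move 5: Rome -> Sofia. Trent is in Sofia.
After move 6: Sofia -> Dublin. Trent is in Dublin.

Answer: Dublin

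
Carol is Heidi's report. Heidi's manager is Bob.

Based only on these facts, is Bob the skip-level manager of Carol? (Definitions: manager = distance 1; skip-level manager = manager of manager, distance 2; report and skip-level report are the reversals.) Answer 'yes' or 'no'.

Answer: yes

Derivation:
Reconstructing the manager chain from the given facts:
  Bob -> Heidi -> Carol
(each arrow means 'manager of the next')
Positions in the chain (0 = top):
  position of Bob: 0
  position of Heidi: 1
  position of Carol: 2

Bob is at position 0, Carol is at position 2; signed distance (j - i) = 2.
'skip-level manager' requires j - i = 2. Actual distance is 2, so the relation HOLDS.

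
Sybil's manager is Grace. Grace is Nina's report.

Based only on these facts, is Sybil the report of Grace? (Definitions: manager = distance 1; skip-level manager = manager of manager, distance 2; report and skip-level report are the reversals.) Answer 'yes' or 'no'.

Answer: yes

Derivation:
Reconstructing the manager chain from the given facts:
  Nina -> Grace -> Sybil
(each arrow means 'manager of the next')
Positions in the chain (0 = top):
  position of Nina: 0
  position of Grace: 1
  position of Sybil: 2

Sybil is at position 2, Grace is at position 1; signed distance (j - i) = -1.
'report' requires j - i = -1. Actual distance is -1, so the relation HOLDS.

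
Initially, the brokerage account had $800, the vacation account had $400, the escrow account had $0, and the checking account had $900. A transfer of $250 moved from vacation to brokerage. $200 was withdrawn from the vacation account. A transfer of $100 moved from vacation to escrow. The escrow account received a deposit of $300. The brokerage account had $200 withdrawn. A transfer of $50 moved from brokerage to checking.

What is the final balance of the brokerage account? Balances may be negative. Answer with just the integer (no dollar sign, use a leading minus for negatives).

Tracking account balances step by step:
Start: brokerage=800, vacation=400, escrow=0, checking=900
Event 1 (transfer 250 vacation -> brokerage): vacation: 400 - 250 = 150, brokerage: 800 + 250 = 1050. Balances: brokerage=1050, vacation=150, escrow=0, checking=900
Event 2 (withdraw 200 from vacation): vacation: 150 - 200 = -50. Balances: brokerage=1050, vacation=-50, escrow=0, checking=900
Event 3 (transfer 100 vacation -> escrow): vacation: -50 - 100 = -150, escrow: 0 + 100 = 100. Balances: brokerage=1050, vacation=-150, escrow=100, checking=900
Event 4 (deposit 300 to escrow): escrow: 100 + 300 = 400. Balances: brokerage=1050, vacation=-150, escrow=400, checking=900
Event 5 (withdraw 200 from brokerage): brokerage: 1050 - 200 = 850. Balances: brokerage=850, vacation=-150, escrow=400, checking=900
Event 6 (transfer 50 brokerage -> checking): brokerage: 850 - 50 = 800, checking: 900 + 50 = 950. Balances: brokerage=800, vacation=-150, escrow=400, checking=950

Final balance of brokerage: 800

Answer: 800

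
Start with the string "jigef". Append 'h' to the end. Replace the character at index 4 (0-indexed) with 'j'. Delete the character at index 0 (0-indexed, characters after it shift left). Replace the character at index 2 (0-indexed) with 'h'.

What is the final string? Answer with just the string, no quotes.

Applying each edit step by step:
Start: "jigef"
Op 1 (append 'h'): "jigef" -> "jigefh"
Op 2 (replace idx 4: 'f' -> 'j'): "jigefh" -> "jigejh"
Op 3 (delete idx 0 = 'j'): "jigejh" -> "igejh"
Op 4 (replace idx 2: 'e' -> 'h'): "igejh" -> "ighjh"

Answer: ighjh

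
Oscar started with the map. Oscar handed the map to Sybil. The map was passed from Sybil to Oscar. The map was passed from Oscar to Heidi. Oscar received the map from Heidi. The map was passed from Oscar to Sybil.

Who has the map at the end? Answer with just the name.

Answer: Sybil

Derivation:
Tracking the map through each event:
Start: Oscar has the map.
After event 1: Sybil has the map.
After event 2: Oscar has the map.
After event 3: Heidi has the map.
After event 4: Oscar has the map.
After event 5: Sybil has the map.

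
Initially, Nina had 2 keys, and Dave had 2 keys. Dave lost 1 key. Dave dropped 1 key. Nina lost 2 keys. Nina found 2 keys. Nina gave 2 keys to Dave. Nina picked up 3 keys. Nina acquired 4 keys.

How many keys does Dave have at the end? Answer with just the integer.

Tracking counts step by step:
Start: Nina=2, Dave=2
Event 1 (Dave -1): Dave: 2 -> 1. State: Nina=2, Dave=1
Event 2 (Dave -1): Dave: 1 -> 0. State: Nina=2, Dave=0
Event 3 (Nina -2): Nina: 2 -> 0. State: Nina=0, Dave=0
Event 4 (Nina +2): Nina: 0 -> 2. State: Nina=2, Dave=0
Event 5 (Nina -> Dave, 2): Nina: 2 -> 0, Dave: 0 -> 2. State: Nina=0, Dave=2
Event 6 (Nina +3): Nina: 0 -> 3. State: Nina=3, Dave=2
Event 7 (Nina +4): Nina: 3 -> 7. State: Nina=7, Dave=2

Dave's final count: 2

Answer: 2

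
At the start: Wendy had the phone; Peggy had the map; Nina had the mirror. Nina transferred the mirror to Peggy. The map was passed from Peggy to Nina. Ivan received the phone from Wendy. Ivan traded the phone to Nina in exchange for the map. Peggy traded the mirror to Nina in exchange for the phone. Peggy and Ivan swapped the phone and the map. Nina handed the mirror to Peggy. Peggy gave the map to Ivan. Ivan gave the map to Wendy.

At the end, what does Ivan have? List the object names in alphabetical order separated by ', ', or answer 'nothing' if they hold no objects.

Tracking all object holders:
Start: phone:Wendy, map:Peggy, mirror:Nina
Event 1 (give mirror: Nina -> Peggy). State: phone:Wendy, map:Peggy, mirror:Peggy
Event 2 (give map: Peggy -> Nina). State: phone:Wendy, map:Nina, mirror:Peggy
Event 3 (give phone: Wendy -> Ivan). State: phone:Ivan, map:Nina, mirror:Peggy
Event 4 (swap phone<->map: now phone:Nina, map:Ivan). State: phone:Nina, map:Ivan, mirror:Peggy
Event 5 (swap mirror<->phone: now mirror:Nina, phone:Peggy). State: phone:Peggy, map:Ivan, mirror:Nina
Event 6 (swap phone<->map: now phone:Ivan, map:Peggy). State: phone:Ivan, map:Peggy, mirror:Nina
Event 7 (give mirror: Nina -> Peggy). State: phone:Ivan, map:Peggy, mirror:Peggy
Event 8 (give map: Peggy -> Ivan). State: phone:Ivan, map:Ivan, mirror:Peggy
Event 9 (give map: Ivan -> Wendy). State: phone:Ivan, map:Wendy, mirror:Peggy

Final state: phone:Ivan, map:Wendy, mirror:Peggy
Ivan holds: phone.

Answer: phone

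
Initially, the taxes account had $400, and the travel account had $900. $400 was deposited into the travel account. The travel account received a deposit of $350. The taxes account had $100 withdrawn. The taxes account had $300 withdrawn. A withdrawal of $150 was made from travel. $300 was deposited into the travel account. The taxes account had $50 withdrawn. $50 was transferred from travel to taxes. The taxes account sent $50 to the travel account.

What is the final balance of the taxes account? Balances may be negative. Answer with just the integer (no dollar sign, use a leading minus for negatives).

Tracking account balances step by step:
Start: taxes=400, travel=900
Event 1 (deposit 400 to travel): travel: 900 + 400 = 1300. Balances: taxes=400, travel=1300
Event 2 (deposit 350 to travel): travel: 1300 + 350 = 1650. Balances: taxes=400, travel=1650
Event 3 (withdraw 100 from taxes): taxes: 400 - 100 = 300. Balances: taxes=300, travel=1650
Event 4 (withdraw 300 from taxes): taxes: 300 - 300 = 0. Balances: taxes=0, travel=1650
Event 5 (withdraw 150 from travel): travel: 1650 - 150 = 1500. Balances: taxes=0, travel=1500
Event 6 (deposit 300 to travel): travel: 1500 + 300 = 1800. Balances: taxes=0, travel=1800
Event 7 (withdraw 50 from taxes): taxes: 0 - 50 = -50. Balances: taxes=-50, travel=1800
Event 8 (transfer 50 travel -> taxes): travel: 1800 - 50 = 1750, taxes: -50 + 50 = 0. Balances: taxes=0, travel=1750
Event 9 (transfer 50 taxes -> travel): taxes: 0 - 50 = -50, travel: 1750 + 50 = 1800. Balances: taxes=-50, travel=1800

Final balance of taxes: -50

Answer: -50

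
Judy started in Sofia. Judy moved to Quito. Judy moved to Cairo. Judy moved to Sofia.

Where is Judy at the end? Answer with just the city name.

Answer: Sofia

Derivation:
Tracking Judy's location:
Start: Judy is in Sofia.
After move 1: Sofia -> Quito. Judy is in Quito.
After move 2: Quito -> Cairo. Judy is in Cairo.
After move 3: Cairo -> Sofia. Judy is in Sofia.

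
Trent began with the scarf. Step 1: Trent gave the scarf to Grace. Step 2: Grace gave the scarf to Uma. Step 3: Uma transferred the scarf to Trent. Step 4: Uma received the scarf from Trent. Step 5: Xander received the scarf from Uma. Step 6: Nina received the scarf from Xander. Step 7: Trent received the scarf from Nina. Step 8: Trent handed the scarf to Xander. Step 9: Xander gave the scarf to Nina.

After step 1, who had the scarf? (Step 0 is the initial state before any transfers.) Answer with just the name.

Answer: Grace

Derivation:
Tracking the scarf holder through step 1:
After step 0 (start): Trent
After step 1: Grace

At step 1, the holder is Grace.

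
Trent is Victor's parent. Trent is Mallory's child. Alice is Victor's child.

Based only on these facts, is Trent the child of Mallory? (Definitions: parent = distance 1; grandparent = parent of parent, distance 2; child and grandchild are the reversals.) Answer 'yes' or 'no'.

Answer: yes

Derivation:
Reconstructing the parent chain from the given facts:
  Mallory -> Trent -> Victor -> Alice
(each arrow means 'parent of the next')
Positions in the chain (0 = top):
  position of Mallory: 0
  position of Trent: 1
  position of Victor: 2
  position of Alice: 3

Trent is at position 1, Mallory is at position 0; signed distance (j - i) = -1.
'child' requires j - i = -1. Actual distance is -1, so the relation HOLDS.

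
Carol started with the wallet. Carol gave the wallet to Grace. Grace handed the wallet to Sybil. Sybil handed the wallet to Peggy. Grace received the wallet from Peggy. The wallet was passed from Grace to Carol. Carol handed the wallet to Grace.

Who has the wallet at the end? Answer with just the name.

Tracking the wallet through each event:
Start: Carol has the wallet.
After event 1: Grace has the wallet.
After event 2: Sybil has the wallet.
After event 3: Peggy has the wallet.
After event 4: Grace has the wallet.
After event 5: Carol has the wallet.
After event 6: Grace has the wallet.

Answer: Grace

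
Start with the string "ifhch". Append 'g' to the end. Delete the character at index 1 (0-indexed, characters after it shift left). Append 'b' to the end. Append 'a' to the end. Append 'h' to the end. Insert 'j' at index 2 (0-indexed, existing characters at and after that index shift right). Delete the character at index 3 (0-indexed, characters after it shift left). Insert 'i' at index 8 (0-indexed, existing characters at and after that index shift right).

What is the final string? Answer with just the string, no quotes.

Answer: ihjhgbahi

Derivation:
Applying each edit step by step:
Start: "ifhch"
Op 1 (append 'g'): "ifhch" -> "ifhchg"
Op 2 (delete idx 1 = 'f'): "ifhchg" -> "ihchg"
Op 3 (append 'b'): "ihchg" -> "ihchgb"
Op 4 (append 'a'): "ihchgb" -> "ihchgba"
Op 5 (append 'h'): "ihchgba" -> "ihchgbah"
Op 6 (insert 'j' at idx 2): "ihchgbah" -> "ihjchgbah"
Op 7 (delete idx 3 = 'c'): "ihjchgbah" -> "ihjhgbah"
Op 8 (insert 'i' at idx 8): "ihjhgbah" -> "ihjhgbahi"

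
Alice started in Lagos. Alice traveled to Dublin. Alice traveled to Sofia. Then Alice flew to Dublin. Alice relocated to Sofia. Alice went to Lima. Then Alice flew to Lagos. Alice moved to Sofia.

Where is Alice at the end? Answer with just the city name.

Tracking Alice's location:
Start: Alice is in Lagos.
After move 1: Lagos -> Dublin. Alice is in Dublin.
After move 2: Dublin -> Sofia. Alice is in Sofia.
After move 3: Sofia -> Dublin. Alice is in Dublin.
After move 4: Dublin -> Sofia. Alice is in Sofia.
After move 5: Sofia -> Lima. Alice is in Lima.
After move 6: Lima -> Lagos. Alice is in Lagos.
After move 7: Lagos -> Sofia. Alice is in Sofia.

Answer: Sofia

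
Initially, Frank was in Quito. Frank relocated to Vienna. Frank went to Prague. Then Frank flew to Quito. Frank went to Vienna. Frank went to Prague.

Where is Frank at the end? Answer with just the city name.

Tracking Frank's location:
Start: Frank is in Quito.
After move 1: Quito -> Vienna. Frank is in Vienna.
After move 2: Vienna -> Prague. Frank is in Prague.
After move 3: Prague -> Quito. Frank is in Quito.
After move 4: Quito -> Vienna. Frank is in Vienna.
After move 5: Vienna -> Prague. Frank is in Prague.

Answer: Prague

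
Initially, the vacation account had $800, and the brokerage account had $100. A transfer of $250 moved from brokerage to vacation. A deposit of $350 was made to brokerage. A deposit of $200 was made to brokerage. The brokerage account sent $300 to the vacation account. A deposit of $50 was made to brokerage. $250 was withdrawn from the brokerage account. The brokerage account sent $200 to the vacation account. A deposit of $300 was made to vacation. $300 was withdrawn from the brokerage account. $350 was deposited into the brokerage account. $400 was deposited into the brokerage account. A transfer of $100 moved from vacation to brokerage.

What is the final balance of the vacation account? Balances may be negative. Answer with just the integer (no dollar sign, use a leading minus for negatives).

Tracking account balances step by step:
Start: vacation=800, brokerage=100
Event 1 (transfer 250 brokerage -> vacation): brokerage: 100 - 250 = -150, vacation: 800 + 250 = 1050. Balances: vacation=1050, brokerage=-150
Event 2 (deposit 350 to brokerage): brokerage: -150 + 350 = 200. Balances: vacation=1050, brokerage=200
Event 3 (deposit 200 to brokerage): brokerage: 200 + 200 = 400. Balances: vacation=1050, brokerage=400
Event 4 (transfer 300 brokerage -> vacation): brokerage: 400 - 300 = 100, vacation: 1050 + 300 = 1350. Balances: vacation=1350, brokerage=100
Event 5 (deposit 50 to brokerage): brokerage: 100 + 50 = 150. Balances: vacation=1350, brokerage=150
Event 6 (withdraw 250 from brokerage): brokerage: 150 - 250 = -100. Balances: vacation=1350, brokerage=-100
Event 7 (transfer 200 brokerage -> vacation): brokerage: -100 - 200 = -300, vacation: 1350 + 200 = 1550. Balances: vacation=1550, brokerage=-300
Event 8 (deposit 300 to vacation): vacation: 1550 + 300 = 1850. Balances: vacation=1850, brokerage=-300
Event 9 (withdraw 300 from brokerage): brokerage: -300 - 300 = -600. Balances: vacation=1850, brokerage=-600
Event 10 (deposit 350 to brokerage): brokerage: -600 + 350 = -250. Balances: vacation=1850, brokerage=-250
Event 11 (deposit 400 to brokerage): brokerage: -250 + 400 = 150. Balances: vacation=1850, brokerage=150
Event 12 (transfer 100 vacation -> brokerage): vacation: 1850 - 100 = 1750, brokerage: 150 + 100 = 250. Balances: vacation=1750, brokerage=250

Final balance of vacation: 1750

Answer: 1750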